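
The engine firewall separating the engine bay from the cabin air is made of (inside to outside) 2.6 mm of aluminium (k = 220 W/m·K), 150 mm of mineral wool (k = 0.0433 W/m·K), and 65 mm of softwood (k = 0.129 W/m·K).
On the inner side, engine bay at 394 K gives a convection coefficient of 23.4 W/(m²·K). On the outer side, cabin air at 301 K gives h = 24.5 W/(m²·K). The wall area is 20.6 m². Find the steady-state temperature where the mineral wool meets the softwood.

T ≈ 314 K

Treating each layer as a thermal resistance in series:
R_inner film = 1/(h_i·A) = 1/(23.4×20.6) = 0.002075 K/W
R_aluminium = L/(kA) = 0.0026/(220×20.6) = 5.737×10^-7 K/W
R_mineral wool = L/(kA) = 0.15/(0.0433×20.6) = 0.1682 K/W
R_softwood = L/(kA) = 0.065/(0.129×20.6) = 0.02446 K/W
R_outer film = 1/(h_o·A) = 1/(24.5×20.6) = 0.001981 K/W
R_total = 0.1967 K/W;  Q = ΔT/R_total = 93/0.1967 = 472.8 W
T_interface = T_inner − Q·ΣR(inner→interface) = 394 − 473×0.1702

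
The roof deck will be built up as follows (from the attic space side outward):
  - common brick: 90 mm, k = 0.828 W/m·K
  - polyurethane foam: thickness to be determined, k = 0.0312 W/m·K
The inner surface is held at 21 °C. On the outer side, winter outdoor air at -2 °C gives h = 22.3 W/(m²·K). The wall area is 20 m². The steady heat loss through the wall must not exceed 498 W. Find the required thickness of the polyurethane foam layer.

Series thermal resistances:
R_common brick = L/(kA) = 0.09/(0.828×20) = 0.005435 K/W
R_outer film = 1/(h_o·A) = 1/(22.3×20) = 0.002242 K/W
Sum of the known resistances R_other = 0.007677 K/W
Required total resistance R_tot = ΔT/Q_allow = 23/498 = 0.04618 K/W
R_polyurethane foam = R_tot − R_other = 0.03851 K/W
L = R·k·A = 0.03851×0.0312×20

L ≈ 24 mm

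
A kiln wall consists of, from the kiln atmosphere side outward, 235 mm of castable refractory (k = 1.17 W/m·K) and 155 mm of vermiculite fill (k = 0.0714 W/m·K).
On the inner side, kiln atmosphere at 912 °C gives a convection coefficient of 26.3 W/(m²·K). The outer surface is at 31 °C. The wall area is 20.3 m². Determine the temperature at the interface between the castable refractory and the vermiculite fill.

T ≈ 825 °C

Treating each layer as a thermal resistance in series:
R_inner film = 1/(h_i·A) = 1/(26.3×20.3) = 0.001873 K/W
R_castable refractory = L/(kA) = 0.235/(1.17×20.3) = 0.009894 K/W
R_vermiculite fill = L/(kA) = 0.155/(0.0714×20.3) = 0.1069 K/W
R_total = 0.1187 K/W;  Q = ΔT/R_total = 881/0.1187 = 7422 W
T_interface = T_inner − Q·ΣR(inner→interface) = 912 − 7420×0.01177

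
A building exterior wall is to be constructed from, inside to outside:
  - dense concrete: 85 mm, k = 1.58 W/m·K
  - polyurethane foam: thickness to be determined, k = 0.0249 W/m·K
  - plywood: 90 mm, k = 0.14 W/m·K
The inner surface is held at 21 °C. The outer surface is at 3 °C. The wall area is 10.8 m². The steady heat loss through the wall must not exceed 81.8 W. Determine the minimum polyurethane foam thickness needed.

L ≈ 41.8 mm

Using the resistance-network approach (series):
R_dense concrete = L/(kA) = 0.085/(1.58×10.8) = 0.004981 K/W
R_plywood = L/(kA) = 0.09/(0.14×10.8) = 0.05952 K/W
Sum of the known resistances R_other = 0.06451 K/W
Required total resistance R_tot = ΔT/Q_allow = 18/81.8 = 0.22 K/W
R_polyurethane foam = R_tot − R_other = 0.1555 K/W
L = R·k·A = 0.1555×0.0249×10.8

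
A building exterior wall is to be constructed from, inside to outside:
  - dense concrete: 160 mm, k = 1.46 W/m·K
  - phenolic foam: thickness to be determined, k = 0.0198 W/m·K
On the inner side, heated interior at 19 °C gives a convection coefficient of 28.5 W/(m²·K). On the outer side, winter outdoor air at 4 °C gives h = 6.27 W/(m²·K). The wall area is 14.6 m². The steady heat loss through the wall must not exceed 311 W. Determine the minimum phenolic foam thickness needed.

L ≈ 7.92 mm

Model the wall as resistances in series:
R_inner film = 1/(h_i·A) = 1/(28.5×14.6) = 0.002403 K/W
R_dense concrete = L/(kA) = 0.16/(1.46×14.6) = 0.007506 K/W
R_outer film = 1/(h_o·A) = 1/(6.27×14.6) = 0.01092 K/W
Sum of the known resistances R_other = 0.02083 K/W
Required total resistance R_tot = ΔT/Q_allow = 15/311 = 0.04823 K/W
R_phenolic foam = R_tot − R_other = 0.0274 K/W
L = R·k·A = 0.0274×0.0198×14.6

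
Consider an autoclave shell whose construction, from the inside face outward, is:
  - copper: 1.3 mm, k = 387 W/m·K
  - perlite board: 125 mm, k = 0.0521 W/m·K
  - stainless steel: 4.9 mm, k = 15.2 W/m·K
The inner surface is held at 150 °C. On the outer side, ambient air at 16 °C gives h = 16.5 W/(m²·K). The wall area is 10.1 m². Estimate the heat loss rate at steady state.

Q ≈ 550 W

Model the wall as resistances in series:
R_copper = L/(kA) = 0.0013/(387×10.1) = 3.326×10^-7 K/W
R_perlite board = L/(kA) = 0.125/(0.0521×10.1) = 0.2375 K/W
R_stainless steel = L/(kA) = 0.0049/(15.2×10.1) = 3.192×10^-5 K/W
R_outer film = 1/(h_o·A) = 1/(16.5×10.1) = 0.006001 K/W
R_total = 0.2436 K/W
Q = ΔT / R_total = 134 / 0.2436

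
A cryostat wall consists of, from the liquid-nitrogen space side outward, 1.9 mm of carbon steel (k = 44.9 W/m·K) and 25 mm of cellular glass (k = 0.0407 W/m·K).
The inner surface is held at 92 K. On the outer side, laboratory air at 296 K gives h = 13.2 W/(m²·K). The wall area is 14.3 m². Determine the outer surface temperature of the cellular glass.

T ≈ 274 K

Series thermal resistances:
R_carbon steel = L/(kA) = 0.0019/(44.9×14.3) = 2.959×10^-6 K/W
R_cellular glass = L/(kA) = 0.025/(0.0407×14.3) = 0.04295 K/W
R_outer film = 1/(h_o·A) = 1/(13.2×14.3) = 0.005298 K/W
R_total = 0.04826 K/W;  Q = ΔT/R_total = 204/0.04826 = 4228 W
T_interface = T_inner + Q·ΣR(inner→interface) = 92 + 4230×0.04296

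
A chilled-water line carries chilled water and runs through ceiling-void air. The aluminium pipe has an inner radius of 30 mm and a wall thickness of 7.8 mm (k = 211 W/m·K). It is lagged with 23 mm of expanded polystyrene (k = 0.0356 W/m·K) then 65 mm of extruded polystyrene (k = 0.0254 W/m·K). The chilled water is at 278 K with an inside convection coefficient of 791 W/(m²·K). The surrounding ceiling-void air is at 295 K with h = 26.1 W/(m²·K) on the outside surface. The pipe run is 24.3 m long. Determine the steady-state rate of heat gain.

Q ≈ 61.3 W

Radial resistances (cylindrical: R_cond = ln(r_o/r_i)/(2πkL), R_conv = 1/(h·2πrL)):
R_inner film = 1/(h_i·2πr₁L) = 1/(791×2π×0.03×24.3) = 2.76×10^-4 K/W
R_aluminium pipe wall = ln(37.8/30)/(2π×211×24.3) = 7.174×10^-6 K/W
R_expanded polystyrene = ln(60.8/37.8)/(2π×0.0356×24.3) = 0.08744 K/W
R_extruded polystyrene = ln(125.8/60.8)/(2π×0.0254×24.3) = 0.1875 K/W
R_outer film = 1/(h_o·2πr_oL) = 1/(26.1×2π×0.1258×24.3) = 0.001995 K/W
R_total = 0.2772 K/W
Q = ΔT/R_total = 17/0.2772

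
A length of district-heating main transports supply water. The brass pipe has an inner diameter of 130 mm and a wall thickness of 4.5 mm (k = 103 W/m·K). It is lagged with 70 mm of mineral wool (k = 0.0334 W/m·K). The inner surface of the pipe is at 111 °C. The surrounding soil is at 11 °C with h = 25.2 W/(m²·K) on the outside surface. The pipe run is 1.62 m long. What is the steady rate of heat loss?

Q ≈ 48.1 W

Cylindrical conduction, so R = ln(r₂/r₁)/(2πkL) per layer, in series:
R_brass pipe wall = ln(69.5/65)/(2π×103×1.62) = 6.385×10^-5 K/W
R_mineral wool = ln(139.5/69.5)/(2π×0.0334×1.62) = 2.049 K/W
R_outer film = 1/(h_o·2πr_oL) = 1/(25.2×2π×0.1395×1.62) = 0.02795 K/W
R_total = 2.077 K/W
Q = ΔT/R_total = 100/2.077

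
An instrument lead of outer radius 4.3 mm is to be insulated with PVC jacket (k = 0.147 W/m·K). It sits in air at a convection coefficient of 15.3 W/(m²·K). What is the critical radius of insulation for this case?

For a cylinder r_cr = k/h = 0.147/15.3
r_cr = 9.61 mm; since the bare radius (4.3 mm) is below r_cr, adding a thin layer of insulation will *increase* heat loss.

r_cr ≈ 9.61 mm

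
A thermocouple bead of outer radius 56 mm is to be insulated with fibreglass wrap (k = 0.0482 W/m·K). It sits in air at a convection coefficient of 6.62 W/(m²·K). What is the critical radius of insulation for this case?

For a sphere r_cr = 2k/h = 2×0.0482/6.62
r_cr = 14.6 mm; since the bare radius (56 mm) is above r_cr, any added insulation will reduce heat loss.

r_cr ≈ 14.6 mm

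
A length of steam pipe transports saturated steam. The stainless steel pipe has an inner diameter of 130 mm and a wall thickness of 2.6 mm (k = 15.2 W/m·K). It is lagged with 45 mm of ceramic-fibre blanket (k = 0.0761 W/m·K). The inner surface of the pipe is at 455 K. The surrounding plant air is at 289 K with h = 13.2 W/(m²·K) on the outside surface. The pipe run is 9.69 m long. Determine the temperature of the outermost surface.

T ≈ 304 K

Radial resistances (cylindrical: R_cond = ln(r_o/r_i)/(2πkL), R_conv = 1/(h·2πrL)):
R_stainless steel pipe wall = ln(67.6/65)/(2π×15.2×9.69) = 4.238×10^-5 K/W
R_ceramic-fibre blanket = ln(112.6/67.6)/(2π×0.0761×9.69) = 0.1101 K/W
R_outer film = 1/(h_o·2πr_oL) = 1/(13.2×2π×0.1126×9.69) = 0.01105 K/W
R_total = 0.1212 K/W
Q = ΔT/R_total = 166/0.1212
Q = 1370 W
T_interface = T_inner − Q·ΣR(inner→interface) = 455 − 1370×0.1102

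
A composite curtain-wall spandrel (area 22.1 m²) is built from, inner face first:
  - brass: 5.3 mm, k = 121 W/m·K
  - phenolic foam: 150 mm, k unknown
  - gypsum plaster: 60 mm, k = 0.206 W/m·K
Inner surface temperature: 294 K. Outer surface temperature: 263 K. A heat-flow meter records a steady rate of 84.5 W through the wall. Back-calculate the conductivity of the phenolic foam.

Thermal resistances in series:
R_brass = L/(kA) = 0.0053/(121×22.1) = 1.982×10^-6 K/W
R_gypsum plaster = L/(kA) = 0.06/(0.206×22.1) = 0.01318 K/W
Sum of known resistances R_other = 0.01318 K/W
Total R = ΔT/Q = 31/84.5 = 0.3669 K/W
R_phenolic foam = R_total − R_other = 0.3537 K/W
k = L/(R·A) = 0.15/(0.3537×22.1)

k ≈ 0.0192 W/(m·K)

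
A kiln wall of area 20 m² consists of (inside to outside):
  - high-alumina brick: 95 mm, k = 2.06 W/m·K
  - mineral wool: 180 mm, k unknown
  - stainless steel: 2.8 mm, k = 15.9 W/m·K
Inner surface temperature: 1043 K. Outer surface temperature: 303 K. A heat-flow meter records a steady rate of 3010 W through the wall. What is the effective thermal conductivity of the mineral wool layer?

Thermal resistances in series:
R_high-alumina brick = L/(kA) = 0.095/(2.06×20) = 0.002306 K/W
R_stainless steel = L/(kA) = 0.0028/(15.9×20) = 8.805×10^-6 K/W
Sum of known resistances R_other = 0.002315 K/W
Total R = ΔT/Q = 740/3010 = 0.2458 K/W
R_mineral wool = R_total − R_other = 0.2435 K/W
k = L/(R·A) = 0.18/(0.2435×20)

k ≈ 0.037 W/(m·K)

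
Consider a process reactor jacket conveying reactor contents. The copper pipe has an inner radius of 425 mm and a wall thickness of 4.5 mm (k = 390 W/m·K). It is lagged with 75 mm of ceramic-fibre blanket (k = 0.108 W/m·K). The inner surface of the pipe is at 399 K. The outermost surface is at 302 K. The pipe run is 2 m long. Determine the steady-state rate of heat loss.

Q ≈ 818 W

Cylindrical conduction, so R = ln(r₂/r₁)/(2πkL) per layer, in series:
R_copper pipe wall = ln(429.5/425)/(2π×390×2) = 2.149×10^-6 K/W
R_ceramic-fibre blanket = ln(504.5/429.5)/(2π×0.108×2) = 0.1186 K/W
R_total = 0.1186 K/W
Q = ΔT/R_total = 97/0.1186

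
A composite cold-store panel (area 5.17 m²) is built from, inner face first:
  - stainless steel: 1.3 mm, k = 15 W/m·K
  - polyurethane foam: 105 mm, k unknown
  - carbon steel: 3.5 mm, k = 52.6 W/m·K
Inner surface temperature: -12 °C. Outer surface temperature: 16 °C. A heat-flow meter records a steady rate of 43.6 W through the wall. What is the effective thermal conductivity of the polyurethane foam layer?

Using the resistance-network approach (series):
R_stainless steel = L/(kA) = 0.0013/(15×5.17) = 1.676×10^-5 K/W
R_carbon steel = L/(kA) = 0.0035/(52.6×5.17) = 1.287×10^-5 K/W
Sum of known resistances R_other = 2.963×10^-5 K/W
Total R = ΔT/Q = 28/43.6 = 0.6422 K/W
R_polyurethane foam = R_total − R_other = 0.6422 K/W
k = L/(R·A) = 0.105/(0.6422×5.17)

k ≈ 0.0316 W/(m·K)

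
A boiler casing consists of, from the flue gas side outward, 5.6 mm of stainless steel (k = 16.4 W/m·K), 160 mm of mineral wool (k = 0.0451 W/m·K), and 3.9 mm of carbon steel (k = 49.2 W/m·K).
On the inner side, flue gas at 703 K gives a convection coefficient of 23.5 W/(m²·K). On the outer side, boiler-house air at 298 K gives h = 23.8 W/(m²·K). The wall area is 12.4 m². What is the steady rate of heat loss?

Q ≈ 1380 W

Thermal resistances in series:
R_inner film = 1/(h_i·A) = 1/(23.5×12.4) = 0.003432 K/W
R_stainless steel = L/(kA) = 0.0056/(16.4×12.4) = 2.754×10^-5 K/W
R_mineral wool = L/(kA) = 0.16/(0.0451×12.4) = 0.2861 K/W
R_carbon steel = L/(kA) = 0.0039/(49.2×12.4) = 6.393×10^-6 K/W
R_outer film = 1/(h_o·A) = 1/(23.8×12.4) = 0.003388 K/W
R_total = 0.293 K/W
Q = ΔT / R_total = 405 / 0.293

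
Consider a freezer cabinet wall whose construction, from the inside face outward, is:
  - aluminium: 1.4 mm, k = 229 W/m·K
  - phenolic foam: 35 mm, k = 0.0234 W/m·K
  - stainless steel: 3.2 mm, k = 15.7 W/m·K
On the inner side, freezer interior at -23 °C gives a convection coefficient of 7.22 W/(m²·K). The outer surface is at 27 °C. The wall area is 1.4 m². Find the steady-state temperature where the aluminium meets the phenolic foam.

Series thermal resistances:
R_inner film = 1/(h_i·A) = 1/(7.22×1.4) = 0.09893 K/W
R_aluminium = L/(kA) = 0.0014/(229×1.4) = 4.367×10^-6 K/W
R_phenolic foam = L/(kA) = 0.035/(0.0234×1.4) = 1.068 K/W
R_stainless steel = L/(kA) = 0.0032/(15.7×1.4) = 1.456×10^-4 K/W
R_total = 1.167 K/W;  Q = ΔT/R_total = 50/1.167 = 42.83 W
T_interface = T_inner + Q·ΣR(inner→interface) = -23 + 42.8×0.09894

T ≈ -18.8 °C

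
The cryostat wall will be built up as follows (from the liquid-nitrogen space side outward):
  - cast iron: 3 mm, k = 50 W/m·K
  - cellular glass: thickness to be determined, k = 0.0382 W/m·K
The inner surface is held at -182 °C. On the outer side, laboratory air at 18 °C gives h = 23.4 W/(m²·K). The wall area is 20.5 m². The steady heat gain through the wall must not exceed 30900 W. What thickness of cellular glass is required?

Treating each layer as a thermal resistance in series:
R_cast iron = L/(kA) = 0.003/(50×20.5) = 2.927×10^-6 K/W
R_outer film = 1/(h_o·A) = 1/(23.4×20.5) = 0.002085 K/W
Sum of the known resistances R_other = 0.002088 K/W
Required total resistance R_tot = ΔT/Q_allow = 200/30900 = 0.006472 K/W
R_cellular glass = R_tot − R_other = 0.004385 K/W
L = R·k·A = 0.004385×0.0382×20.5

L ≈ 3.43 mm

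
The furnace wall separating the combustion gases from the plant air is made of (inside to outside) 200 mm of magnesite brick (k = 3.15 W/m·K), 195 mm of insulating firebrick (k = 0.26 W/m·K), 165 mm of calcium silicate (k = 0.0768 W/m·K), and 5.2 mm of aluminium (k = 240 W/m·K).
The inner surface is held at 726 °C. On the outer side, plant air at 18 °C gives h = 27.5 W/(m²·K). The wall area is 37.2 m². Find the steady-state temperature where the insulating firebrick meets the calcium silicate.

T ≈ 534 °C

Series thermal resistances:
R_magnesite brick = L/(kA) = 0.2/(3.15×37.2) = 0.001707 K/W
R_insulating firebrick = L/(kA) = 0.195/(0.26×37.2) = 0.02016 K/W
R_calcium silicate = L/(kA) = 0.165/(0.0768×37.2) = 0.05775 K/W
R_aluminium = L/(kA) = 0.0052/(240×37.2) = 5.824×10^-7 K/W
R_outer film = 1/(h_o·A) = 1/(27.5×37.2) = 9.775×10^-4 K/W
R_total = 0.0806 K/W;  Q = ΔT/R_total = 708/0.0806 = 8784 W
T_interface = T_inner − Q·ΣR(inner→interface) = 726 − 8780×0.02187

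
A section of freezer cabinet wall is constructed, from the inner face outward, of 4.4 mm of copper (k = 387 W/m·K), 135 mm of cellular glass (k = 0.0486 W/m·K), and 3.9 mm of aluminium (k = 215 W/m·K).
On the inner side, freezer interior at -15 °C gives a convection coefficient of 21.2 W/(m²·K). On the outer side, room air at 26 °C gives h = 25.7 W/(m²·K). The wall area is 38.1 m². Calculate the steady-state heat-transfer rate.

Model the wall as resistances in series:
R_inner film = 1/(h_i·A) = 1/(21.2×38.1) = 0.001238 K/W
R_copper = L/(kA) = 0.0044/(387×38.1) = 2.984×10^-7 K/W
R_cellular glass = L/(kA) = 0.135/(0.0486×38.1) = 0.07291 K/W
R_aluminium = L/(kA) = 0.0039/(215×38.1) = 4.761×10^-7 K/W
R_outer film = 1/(h_o·A) = 1/(25.7×38.1) = 0.001021 K/W
R_total = 0.07517 K/W
Q = ΔT / R_total = 41 / 0.07517

Q ≈ 545 W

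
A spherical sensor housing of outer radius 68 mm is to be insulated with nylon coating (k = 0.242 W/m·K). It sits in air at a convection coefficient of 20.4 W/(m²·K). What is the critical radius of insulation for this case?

For a sphere r_cr = 2k/h = 2×0.242/20.4
r_cr = 23.7 mm; since the bare radius (68 mm) is above r_cr, any added insulation will reduce heat loss.

r_cr ≈ 23.7 mm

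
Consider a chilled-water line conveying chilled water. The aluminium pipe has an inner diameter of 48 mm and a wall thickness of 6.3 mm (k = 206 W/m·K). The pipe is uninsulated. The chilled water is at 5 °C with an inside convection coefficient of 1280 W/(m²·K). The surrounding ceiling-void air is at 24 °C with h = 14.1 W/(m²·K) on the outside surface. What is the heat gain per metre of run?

Per-layer cylindrical resistances, series-summed:
R_inner film = 1/(h_i·2πr₁L) = 1/(1280×2π×0.024×1) = 0.005181 K/W
R_aluminium pipe wall = ln(30.3/24)/(2π×206×1) = 1.801×10^-4 K/W
R_outer film = 1/(h_o·2πr_oL) = 1/(14.1×2π×0.0303×1) = 0.3725 K/W
R_total = 0.3779 K/W
Q = ΔT/R_total = 19/0.3779

q′ ≈ 50.3 W/m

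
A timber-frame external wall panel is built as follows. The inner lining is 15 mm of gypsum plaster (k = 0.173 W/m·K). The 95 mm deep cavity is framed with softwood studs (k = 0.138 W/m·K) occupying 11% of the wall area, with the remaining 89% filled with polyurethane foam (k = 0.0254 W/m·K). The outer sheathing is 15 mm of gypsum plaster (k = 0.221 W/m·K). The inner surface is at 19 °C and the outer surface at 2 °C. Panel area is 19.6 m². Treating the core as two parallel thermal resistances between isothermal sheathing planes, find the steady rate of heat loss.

Sheathing layers in series; stud and cavity paths in parallel between them.
R_inner = 0.015/(0.173×19.6) = 0.004424 K/W
R_stud  = 0.095/(0.138×0.11×19.6) = 0.3193 K/W
R_cav   = 0.095/(0.0254×0.89×19.6) = 0.2144 K/W
1/R_core = 1/R_stud + 1/R_cav → R_core = 0.1283 K/W
R_outer = 0.015/(0.221×19.6) = 0.003463 K/W
R_total = 0.1362 K/W
Q = ΔT/R_total = 17/0.1362

Q ≈ 125 W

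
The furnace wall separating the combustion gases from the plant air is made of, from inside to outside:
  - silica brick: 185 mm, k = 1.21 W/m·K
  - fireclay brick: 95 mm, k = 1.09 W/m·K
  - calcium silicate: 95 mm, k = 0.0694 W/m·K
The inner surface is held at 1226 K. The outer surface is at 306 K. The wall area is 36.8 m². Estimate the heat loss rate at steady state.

Treating each layer as a thermal resistance in series:
R_silica brick = L/(kA) = 0.185/(1.21×36.8) = 0.004155 K/W
R_fireclay brick = L/(kA) = 0.095/(1.09×36.8) = 0.002368 K/W
R_calcium silicate = L/(kA) = 0.095/(0.0694×36.8) = 0.0372 K/W
R_total = 0.04372 K/W
Q = ΔT / R_total = 920 / 0.04372

Q ≈ 21000 W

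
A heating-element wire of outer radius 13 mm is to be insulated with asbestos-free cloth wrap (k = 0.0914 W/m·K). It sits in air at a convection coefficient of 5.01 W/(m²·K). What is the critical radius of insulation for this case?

r_cr ≈ 18.2 mm

For a cylinder r_cr = k/h = 0.0914/5.01
r_cr = 18.2 mm; since the bare radius (13 mm) is below r_cr, adding a thin layer of insulation will *increase* heat loss.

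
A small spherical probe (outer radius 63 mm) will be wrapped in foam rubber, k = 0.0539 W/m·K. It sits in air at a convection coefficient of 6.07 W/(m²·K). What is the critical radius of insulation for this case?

For a sphere r_cr = 2k/h = 2×0.0539/6.07
r_cr = 17.8 mm; since the bare radius (63 mm) is above r_cr, any added insulation will reduce heat loss.

r_cr ≈ 17.8 mm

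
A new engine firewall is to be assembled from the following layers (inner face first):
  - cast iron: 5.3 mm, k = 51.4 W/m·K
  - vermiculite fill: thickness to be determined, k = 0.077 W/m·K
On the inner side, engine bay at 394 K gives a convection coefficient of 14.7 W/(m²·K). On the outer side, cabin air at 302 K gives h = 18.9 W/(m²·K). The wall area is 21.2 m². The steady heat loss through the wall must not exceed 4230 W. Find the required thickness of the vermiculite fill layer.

Model the wall as resistances in series:
R_inner film = 1/(h_i·A) = 1/(14.7×21.2) = 0.003209 K/W
R_cast iron = L/(kA) = 0.0053/(51.4×21.2) = 4.864×10^-6 K/W
R_outer film = 1/(h_o·A) = 1/(18.9×21.2) = 0.002496 K/W
Sum of the known resistances R_other = 0.005709 K/W
Required total resistance R_tot = ΔT/Q_allow = 92/4230 = 0.02175 K/W
R_vermiculite fill = R_tot − R_other = 0.01604 K/W
L = R·k·A = 0.01604×0.077×21.2

L ≈ 26.2 mm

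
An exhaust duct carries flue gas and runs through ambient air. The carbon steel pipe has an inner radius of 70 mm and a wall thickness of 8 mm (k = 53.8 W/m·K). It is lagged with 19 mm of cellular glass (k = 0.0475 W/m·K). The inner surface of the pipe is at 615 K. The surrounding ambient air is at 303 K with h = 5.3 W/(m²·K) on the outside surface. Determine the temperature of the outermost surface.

Radial resistances (cylindrical: R_cond = ln(r_o/r_i)/(2πkL), R_conv = 1/(h·2πrL)):
R_carbon steel pipe wall = ln(78/70)/(2π×53.8×1) = 3.201×10^-4 K/W
R_cellular glass = ln(97/78)/(2π×0.0475×1) = 0.7304 K/W
R_outer film = 1/(h_o·2πr_oL) = 1/(5.3×2π×0.097×1) = 0.3096 K/W
R_total = 1.04 K/W
Q = ΔT/R_total = 312/1.04
Q = 300 W/m
T_interface = T_inner − Q·ΣR(inner→interface) = 615 − 300×0.7308

T ≈ 396 K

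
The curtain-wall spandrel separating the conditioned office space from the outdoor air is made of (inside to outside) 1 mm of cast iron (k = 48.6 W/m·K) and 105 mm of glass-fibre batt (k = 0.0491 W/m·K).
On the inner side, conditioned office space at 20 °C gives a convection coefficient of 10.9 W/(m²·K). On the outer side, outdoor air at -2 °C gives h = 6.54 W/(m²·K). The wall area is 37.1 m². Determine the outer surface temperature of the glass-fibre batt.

Thermal resistances in series:
R_inner film = 1/(h_i·A) = 1/(10.9×37.1) = 0.002473 K/W
R_cast iron = L/(kA) = 0.001/(48.6×37.1) = 5.546×10^-7 K/W
R_glass-fibre batt = L/(kA) = 0.105/(0.0491×37.1) = 0.05764 K/W
R_outer film = 1/(h_o·A) = 1/(6.54×37.1) = 0.004121 K/W
R_total = 0.06424 K/W;  Q = ΔT/R_total = 22/0.06424 = 342.5 W
T_interface = T_inner − Q·ΣR(inner→interface) = 20 − 342×0.06011

T ≈ -0.588 °C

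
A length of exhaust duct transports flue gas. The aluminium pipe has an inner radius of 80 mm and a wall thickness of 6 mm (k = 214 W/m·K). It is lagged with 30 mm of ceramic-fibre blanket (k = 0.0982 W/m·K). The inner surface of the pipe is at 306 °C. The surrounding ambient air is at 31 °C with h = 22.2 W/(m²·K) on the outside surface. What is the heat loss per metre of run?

Radial resistances (cylindrical: R_cond = ln(r_o/r_i)/(2πkL), R_conv = 1/(h·2πrL)):
R_aluminium pipe wall = ln(86/80)/(2π×214×1) = 5.379×10^-5 K/W
R_ceramic-fibre blanket = ln(116/86)/(2π×0.0982×1) = 0.485 K/W
R_outer film = 1/(h_o·2πr_oL) = 1/(22.2×2π×0.116×1) = 0.0618 K/W
R_total = 0.5468 K/W
Q = ΔT/R_total = 275/0.5468

q′ ≈ 503 W/m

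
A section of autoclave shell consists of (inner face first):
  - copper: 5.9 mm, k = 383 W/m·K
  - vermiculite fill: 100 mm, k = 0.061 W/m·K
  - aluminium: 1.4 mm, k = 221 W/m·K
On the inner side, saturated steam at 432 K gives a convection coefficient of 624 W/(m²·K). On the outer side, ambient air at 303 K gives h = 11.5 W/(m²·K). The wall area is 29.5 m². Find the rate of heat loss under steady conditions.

Q ≈ 2200 W

Treating each layer as a thermal resistance in series:
R_inner film = 1/(h_i·A) = 1/(624×29.5) = 5.432×10^-5 K/W
R_copper = L/(kA) = 0.0059/(383×29.5) = 5.222×10^-7 K/W
R_vermiculite fill = L/(kA) = 0.1/(0.061×29.5) = 0.05557 K/W
R_aluminium = L/(kA) = 0.0014/(221×29.5) = 2.147×10^-7 K/W
R_outer film = 1/(h_o·A) = 1/(11.5×29.5) = 0.002948 K/W
R_total = 0.05857 K/W
Q = ΔT / R_total = 129 / 0.05857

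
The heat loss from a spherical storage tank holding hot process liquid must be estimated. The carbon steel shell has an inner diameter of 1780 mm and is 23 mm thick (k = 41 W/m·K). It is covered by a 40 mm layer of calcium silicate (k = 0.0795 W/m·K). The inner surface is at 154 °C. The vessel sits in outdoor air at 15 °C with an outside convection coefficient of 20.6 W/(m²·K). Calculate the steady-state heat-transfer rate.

Q ≈ 2760 W

Spherical conduction: R = (1/r_in − 1/r_out)/(4πk) per layer; series-sum.
R_carbon steel shell = (1/0.89 − 1/0.913)/(4π×41) = 5.494×10^-5 K/W
R_calcium silicate = (1/0.913 − 1/0.953)/(4π×0.0795) = 0.04602 K/W
R_outer film = 1/(h·4πr_o²) = 1/(20.6×4π×0.953²) = 0.004253 K/W
R_total = 0.05033 K/W
Q = ΔT/R_total = 139/0.05033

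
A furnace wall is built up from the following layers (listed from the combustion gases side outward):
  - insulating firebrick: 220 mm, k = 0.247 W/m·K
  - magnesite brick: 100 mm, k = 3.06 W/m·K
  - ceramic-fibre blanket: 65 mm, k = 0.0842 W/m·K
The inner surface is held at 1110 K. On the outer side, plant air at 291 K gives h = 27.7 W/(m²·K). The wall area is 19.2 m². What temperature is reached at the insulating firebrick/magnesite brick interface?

Series thermal resistances:
R_insulating firebrick = L/(kA) = 0.22/(0.247×19.2) = 0.04639 K/W
R_magnesite brick = L/(kA) = 0.1/(3.06×19.2) = 0.001702 K/W
R_ceramic-fibre blanket = L/(kA) = 0.065/(0.0842×19.2) = 0.04021 K/W
R_outer film = 1/(h_o·A) = 1/(27.7×19.2) = 0.00188 K/W
R_total = 0.09018 K/W;  Q = ΔT/R_total = 819/0.09018 = 9082 W
T_interface = T_inner − Q·ΣR(inner→interface) = 1110 − 9080×0.04639

T ≈ 689 K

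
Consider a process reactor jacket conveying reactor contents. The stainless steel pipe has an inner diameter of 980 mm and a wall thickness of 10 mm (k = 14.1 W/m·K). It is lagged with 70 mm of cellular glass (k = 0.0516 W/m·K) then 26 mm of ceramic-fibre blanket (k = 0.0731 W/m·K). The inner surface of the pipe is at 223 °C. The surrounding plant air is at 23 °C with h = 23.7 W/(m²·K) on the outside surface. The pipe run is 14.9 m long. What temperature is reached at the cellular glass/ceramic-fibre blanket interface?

T ≈ 65.3 °C

Radial resistances (cylindrical: R_cond = ln(r_o/r_i)/(2πkL), R_conv = 1/(h·2πrL)):
R_stainless steel pipe wall = ln(500/490)/(2π×14.1×14.9) = 1.53×10^-5 K/W
R_cellular glass = ln(570/500)/(2π×0.0516×14.9) = 0.02712 K/W
R_ceramic-fibre blanket = ln(596/570)/(2π×0.0731×14.9) = 0.006518 K/W
R_outer film = 1/(h_o·2πr_oL) = 1/(23.7×2π×0.596×14.9) = 7.562×10^-4 K/W
R_total = 0.03441 K/W
Q = ΔT/R_total = 200/0.03441
Q = 5810 W
T_interface = T_inner − Q·ΣR(inner→interface) = 223 − 5810×0.02714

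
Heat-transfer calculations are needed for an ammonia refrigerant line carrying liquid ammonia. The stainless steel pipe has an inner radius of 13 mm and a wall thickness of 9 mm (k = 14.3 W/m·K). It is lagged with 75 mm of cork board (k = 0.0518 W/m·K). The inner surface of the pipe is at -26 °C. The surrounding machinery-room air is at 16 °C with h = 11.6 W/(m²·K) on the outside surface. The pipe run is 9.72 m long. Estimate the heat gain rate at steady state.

Cylindrical conduction, so R = ln(r₂/r₁)/(2πkL) per layer, in series:
R_stainless steel pipe wall = ln(22/13)/(2π×14.3×9.72) = 6.024×10^-4 K/W
R_cork board = ln(97/22)/(2π×0.0518×9.72) = 0.469 K/W
R_outer film = 1/(h_o·2πr_oL) = 1/(11.6×2π×0.097×9.72) = 0.01455 K/W
R_total = 0.4841 K/W
Q = ΔT/R_total = 42/0.4841

Q ≈ 86.8 W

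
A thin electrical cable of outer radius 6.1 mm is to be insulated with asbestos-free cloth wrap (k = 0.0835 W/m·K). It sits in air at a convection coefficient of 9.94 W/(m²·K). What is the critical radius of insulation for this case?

For a cylinder r_cr = k/h = 0.0835/9.94
r_cr = 8.4 mm; since the bare radius (6.1 mm) is below r_cr, adding a thin layer of insulation will *increase* heat loss.

r_cr ≈ 8.4 mm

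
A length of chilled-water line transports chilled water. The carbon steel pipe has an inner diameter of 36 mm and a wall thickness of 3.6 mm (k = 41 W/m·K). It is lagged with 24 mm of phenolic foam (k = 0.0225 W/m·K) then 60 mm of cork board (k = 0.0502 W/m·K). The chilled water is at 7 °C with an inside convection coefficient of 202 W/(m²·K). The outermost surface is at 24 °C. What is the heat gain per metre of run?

q′ ≈ 2.13 W/m

Cylindrical conduction, so R = ln(r₂/r₁)/(2πkL) per layer, in series:
R_inner film = 1/(h_i·2πr₁L) = 1/(202×2π×0.018×1) = 0.04377 K/W
R_carbon steel pipe wall = ln(21.6/18)/(2π×41×1) = 7.077×10^-4 K/W
R_phenolic foam = ln(45.6/21.6)/(2π×0.0225×1) = 5.285 K/W
R_cork board = ln(105.6/45.6)/(2π×0.0502×1) = 2.662 K/W
R_total = 7.992 K/W
Q = ΔT/R_total = 17/7.992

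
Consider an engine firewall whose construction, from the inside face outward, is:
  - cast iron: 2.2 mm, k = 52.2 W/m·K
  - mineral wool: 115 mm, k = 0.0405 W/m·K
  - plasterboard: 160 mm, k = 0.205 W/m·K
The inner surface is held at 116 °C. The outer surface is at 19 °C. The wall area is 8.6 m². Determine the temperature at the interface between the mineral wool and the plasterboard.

T ≈ 39.9 °C

Using the resistance-network approach (series):
R_cast iron = L/(kA) = 0.0022/(52.2×8.6) = 4.901×10^-6 K/W
R_mineral wool = L/(kA) = 0.115/(0.0405×8.6) = 0.3302 K/W
R_plasterboard = L/(kA) = 0.16/(0.205×8.6) = 0.09075 K/W
R_total = 0.4209 K/W;  Q = ΔT/R_total = 97/0.4209 = 230.4 W
T_interface = T_inner − Q·ΣR(inner→interface) = 116 − 230×0.3302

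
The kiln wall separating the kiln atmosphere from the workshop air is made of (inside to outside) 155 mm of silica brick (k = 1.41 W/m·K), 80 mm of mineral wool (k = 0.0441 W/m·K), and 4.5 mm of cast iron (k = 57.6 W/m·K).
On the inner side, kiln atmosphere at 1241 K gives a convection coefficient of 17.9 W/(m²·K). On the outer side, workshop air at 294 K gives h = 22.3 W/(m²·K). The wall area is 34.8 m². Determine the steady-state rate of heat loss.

Q ≈ 16300 W

Thermal resistances in series:
R_inner film = 1/(h_i·A) = 1/(17.9×34.8) = 0.001605 K/W
R_silica brick = L/(kA) = 0.155/(1.41×34.8) = 0.003159 K/W
R_mineral wool = L/(kA) = 0.08/(0.0441×34.8) = 0.05213 K/W
R_cast iron = L/(kA) = 0.0045/(57.6×34.8) = 2.245×10^-6 K/W
R_outer film = 1/(h_o·A) = 1/(22.3×34.8) = 0.001289 K/W
R_total = 0.05818 K/W
Q = ΔT / R_total = 947 / 0.05818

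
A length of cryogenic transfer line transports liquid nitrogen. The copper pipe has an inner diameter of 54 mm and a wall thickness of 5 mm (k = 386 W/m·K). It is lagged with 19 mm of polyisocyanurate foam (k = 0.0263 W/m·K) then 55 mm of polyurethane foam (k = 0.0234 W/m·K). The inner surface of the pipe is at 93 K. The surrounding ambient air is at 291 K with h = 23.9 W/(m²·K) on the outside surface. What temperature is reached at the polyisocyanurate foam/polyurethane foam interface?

T ≈ 164 K

For a radial system each layer contributes R = ln(r_out/r_in)/(2πkL); films add R = 1/(hA).
R_copper pipe wall = ln(32/27)/(2π×386×1) = 7.005×10^-5 K/W
R_polyisocyanurate foam = ln(51/32)/(2π×0.0263×1) = 2.821 K/W
R_polyurethane foam = ln(106/51)/(2π×0.0234×1) = 4.976 K/W
R_outer film = 1/(h_o·2πr_oL) = 1/(23.9×2π×0.106×1) = 0.06282 K/W
R_total = 7.86 K/W
Q = ΔT/R_total = 198/7.86
Q = 25.2 W/m
T_interface = T_inner + Q·ΣR(inner→interface) = 93 + 25.2×2.821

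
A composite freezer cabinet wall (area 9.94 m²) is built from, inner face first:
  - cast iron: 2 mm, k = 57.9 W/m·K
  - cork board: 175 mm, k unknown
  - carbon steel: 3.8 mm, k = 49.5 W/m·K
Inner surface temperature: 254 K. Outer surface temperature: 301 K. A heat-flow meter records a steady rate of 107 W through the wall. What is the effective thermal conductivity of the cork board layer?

Using the resistance-network approach (series):
R_cast iron = L/(kA) = 0.002/(57.9×9.94) = 3.475×10^-6 K/W
R_carbon steel = L/(kA) = 0.0038/(49.5×9.94) = 7.723×10^-6 K/W
Sum of known resistances R_other = 1.12×10^-5 K/W
Total R = ΔT/Q = 47/107 = 0.4393 K/W
R_cork board = R_total − R_other = 0.4392 K/W
k = L/(R·A) = 0.175/(0.4392×9.94)

k ≈ 0.0401 W/(m·K)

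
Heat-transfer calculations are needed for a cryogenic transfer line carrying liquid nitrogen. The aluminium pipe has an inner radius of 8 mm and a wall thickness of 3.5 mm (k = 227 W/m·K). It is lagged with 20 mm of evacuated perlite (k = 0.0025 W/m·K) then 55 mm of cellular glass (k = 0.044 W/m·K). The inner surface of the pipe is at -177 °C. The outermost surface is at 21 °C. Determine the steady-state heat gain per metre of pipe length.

Cylindrical conduction, so R = ln(r₂/r₁)/(2πkL) per layer, in series:
R_aluminium pipe wall = ln(11.5/8)/(2π×227×1) = 2.544×10^-4 K/W
R_evacuated perlite = ln(31.5/11.5)/(2π×0.0025×1) = 64.15 K/W
R_cellular glass = ln(86.5/31.5)/(2π×0.044×1) = 3.654 K/W
R_total = 67.8 K/W
Q = ΔT/R_total = 198/67.8

q′ ≈ 2.92 W/m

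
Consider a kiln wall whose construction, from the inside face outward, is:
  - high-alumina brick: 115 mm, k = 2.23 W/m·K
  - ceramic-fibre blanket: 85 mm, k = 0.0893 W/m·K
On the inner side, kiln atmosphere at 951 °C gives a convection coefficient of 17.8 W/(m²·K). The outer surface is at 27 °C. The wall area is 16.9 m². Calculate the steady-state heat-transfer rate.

Series thermal resistances:
R_inner film = 1/(h_i·A) = 1/(17.8×16.9) = 0.003324 K/W
R_high-alumina brick = L/(kA) = 0.115/(2.23×16.9) = 0.003051 K/W
R_ceramic-fibre blanket = L/(kA) = 0.085/(0.0893×16.9) = 0.05632 K/W
R_total = 0.0627 K/W
Q = ΔT / R_total = 924 / 0.0627

Q ≈ 14700 W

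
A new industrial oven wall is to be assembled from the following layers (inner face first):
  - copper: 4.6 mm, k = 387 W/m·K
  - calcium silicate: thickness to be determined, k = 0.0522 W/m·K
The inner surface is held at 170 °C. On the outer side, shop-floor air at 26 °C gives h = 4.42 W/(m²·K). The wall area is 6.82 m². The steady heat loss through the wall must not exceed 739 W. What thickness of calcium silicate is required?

L ≈ 57.6 mm

Treating each layer as a thermal resistance in series:
R_copper = L/(kA) = 0.0046/(387×6.82) = 1.743×10^-6 K/W
R_outer film = 1/(h_o·A) = 1/(4.42×6.82) = 0.03317 K/W
Sum of the known resistances R_other = 0.03318 K/W
Required total resistance R_tot = ΔT/Q_allow = 144/739 = 0.1949 K/W
R_calcium silicate = R_tot − R_other = 0.1617 K/W
L = R·k·A = 0.1617×0.0522×6.82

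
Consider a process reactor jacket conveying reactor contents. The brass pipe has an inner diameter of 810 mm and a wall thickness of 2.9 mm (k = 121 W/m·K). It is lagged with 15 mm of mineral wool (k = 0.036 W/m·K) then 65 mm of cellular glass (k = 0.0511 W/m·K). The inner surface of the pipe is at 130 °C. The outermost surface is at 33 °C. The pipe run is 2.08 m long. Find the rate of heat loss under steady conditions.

Q ≈ 334 W

Radial resistances (cylindrical: R_cond = ln(r_o/r_i)/(2πkL), R_conv = 1/(h·2πrL)):
R_brass pipe wall = ln(407.9/405)/(2π×121×2.08) = 4.512×10^-6 K/W
R_mineral wool = ln(422.9/407.9)/(2π×0.036×2.08) = 0.07676 K/W
R_cellular glass = ln(487.9/422.9)/(2π×0.0511×2.08) = 0.2141 K/W
R_total = 0.2909 K/W
Q = ΔT/R_total = 97/0.2909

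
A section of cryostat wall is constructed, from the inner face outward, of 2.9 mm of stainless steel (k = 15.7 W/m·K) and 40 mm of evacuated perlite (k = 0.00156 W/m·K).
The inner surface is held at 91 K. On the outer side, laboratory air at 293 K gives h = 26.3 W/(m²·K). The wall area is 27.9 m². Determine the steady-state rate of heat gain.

Q ≈ 219 W

Using the resistance-network approach (series):
R_stainless steel = L/(kA) = 0.0029/(15.7×27.9) = 6.621×10^-6 K/W
R_evacuated perlite = L/(kA) = 0.04/(0.00156×27.9) = 0.919 K/W
R_outer film = 1/(h_o·A) = 1/(26.3×27.9) = 0.001363 K/W
R_total = 0.9204 K/W
Q = ΔT / R_total = 202 / 0.9204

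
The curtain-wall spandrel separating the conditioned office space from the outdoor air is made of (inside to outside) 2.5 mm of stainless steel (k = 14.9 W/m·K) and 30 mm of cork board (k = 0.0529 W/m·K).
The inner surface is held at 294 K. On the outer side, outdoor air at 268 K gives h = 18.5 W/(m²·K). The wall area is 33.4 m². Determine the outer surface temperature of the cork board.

T ≈ 270 K

Using the resistance-network approach (series):
R_stainless steel = L/(kA) = 0.0025/(14.9×33.4) = 5.024×10^-6 K/W
R_cork board = L/(kA) = 0.03/(0.0529×33.4) = 0.01698 K/W
R_outer film = 1/(h_o·A) = 1/(18.5×33.4) = 0.001618 K/W
R_total = 0.0186 K/W;  Q = ΔT/R_total = 26/0.0186 = 1398 W
T_interface = T_inner − Q·ΣR(inner→interface) = 294 − 1400×0.01698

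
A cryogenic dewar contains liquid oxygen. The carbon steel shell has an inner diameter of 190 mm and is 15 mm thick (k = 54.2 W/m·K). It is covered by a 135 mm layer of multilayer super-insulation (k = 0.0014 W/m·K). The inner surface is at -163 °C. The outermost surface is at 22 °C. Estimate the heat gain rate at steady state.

Q ≈ 0.65 W

For a spherical shell R = (1/r₁ − 1/r₂)/(4πk); film R = 1/(h·4πr²). In series:
R_carbon steel shell = (1/0.095 − 1/0.11)/(4π×54.2) = 0.002107 K/W
R_multilayer super-insulation = (1/0.11 − 1/0.245)/(4π×0.0014) = 284.7 K/W
R_total = 284.7 K/W
Q = ΔT/R_total = 185/284.7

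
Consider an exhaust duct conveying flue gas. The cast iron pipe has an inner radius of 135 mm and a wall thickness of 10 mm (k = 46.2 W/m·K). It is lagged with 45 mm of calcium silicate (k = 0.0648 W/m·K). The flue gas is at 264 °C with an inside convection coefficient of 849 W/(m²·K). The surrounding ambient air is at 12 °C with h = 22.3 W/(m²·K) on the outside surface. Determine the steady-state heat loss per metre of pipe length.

Radial resistances (cylindrical: R_cond = ln(r_o/r_i)/(2πkL), R_conv = 1/(h·2πrL)):
R_inner film = 1/(h_i·2πr₁L) = 1/(849×2π×0.135×1) = 0.001389 K/W
R_cast iron pipe wall = ln(145/135)/(2π×46.2×1) = 2.462×10^-4 K/W
R_calcium silicate = ln(190/145)/(2π×0.0648×1) = 0.6639 K/W
R_outer film = 1/(h_o·2πr_oL) = 1/(22.3×2π×0.19×1) = 0.03756 K/W
R_total = 0.7031 K/W
Q = ΔT/R_total = 252/0.7031

q′ ≈ 358 W/m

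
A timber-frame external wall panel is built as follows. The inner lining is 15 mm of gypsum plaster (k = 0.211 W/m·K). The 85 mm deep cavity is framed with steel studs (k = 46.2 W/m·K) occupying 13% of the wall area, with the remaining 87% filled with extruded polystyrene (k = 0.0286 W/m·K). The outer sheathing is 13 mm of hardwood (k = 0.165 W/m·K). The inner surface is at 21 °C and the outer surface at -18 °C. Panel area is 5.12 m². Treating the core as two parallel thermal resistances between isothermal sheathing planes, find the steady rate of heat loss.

Sheathing layers in series; stud and cavity paths in parallel between them.
R_inner = 0.015/(0.211×5.12) = 0.01388 K/W
R_stud  = 0.085/(46.2×0.13×5.12) = 0.002764 K/W
R_cav   = 0.085/(0.0286×0.87×5.12) = 0.6672 K/W
1/R_core = 1/R_stud + 1/R_cav → R_core = 0.002753 K/W
R_outer = 0.013/(0.165×5.12) = 0.01539 K/W
R_total = 0.03203 K/W
Q = ΔT/R_total = 39/0.03203

Q ≈ 1220 W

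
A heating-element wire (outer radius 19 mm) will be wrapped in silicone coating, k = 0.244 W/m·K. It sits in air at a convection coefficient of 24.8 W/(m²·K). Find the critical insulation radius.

r_cr ≈ 9.84 mm

For a cylinder r_cr = k/h = 0.244/24.8
r_cr = 9.84 mm; since the bare radius (19 mm) is above r_cr, any added insulation will reduce heat loss.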